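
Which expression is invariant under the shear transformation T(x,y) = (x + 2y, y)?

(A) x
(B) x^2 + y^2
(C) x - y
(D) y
D

Under the shear T(x,y) = (x + 2y, y):
Substitute the transformed coordinates into each option and compare with the original:
(A) x  ->  (x + 2y) = x + 2y   [differs from x: not invariant]
(B) x^2 + y^2  ->  (x + 2y)^2 + (y)^2 = x^2 + 4xy + 5y^2   [differs from x^2 + y^2: not invariant]
(C) x - y  ->  (x + 2y) - (y) = x + y   [differs from x - y: not invariant]
(D) y  ->  (y) = y   [equals y: invariant]

Only option (D), y, is unchanged by the transformation.
A horizontal shear moves points parallel to the x-axis, so the y-coordinate (and any function of y alone) is unchanged.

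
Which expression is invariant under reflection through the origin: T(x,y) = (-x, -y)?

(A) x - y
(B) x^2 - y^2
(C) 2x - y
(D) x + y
B

The map is reflection through the origin: T(x,y) = (-x, -y).
Substitute the transformed coordinates into each option and compare with the original:
(A) x - y  ->  (-x) - (-y) = -x + y   [differs from x - y: not invariant]
(B) x^2 - y^2  ->  (-x)^2 - (-y)^2 = x^2 - y^2   [equals x^2 - y^2: invariant]
(C) 2x - y  ->  2(-x) - (-y) = -2x + y   [differs from 2x - y: not invariant]
(D) x + y  ->  (-x) + (-y) = -x - y   [differs from x + y: not invariant]

Only option (B), x^2 - y^2, is unchanged by the transformation.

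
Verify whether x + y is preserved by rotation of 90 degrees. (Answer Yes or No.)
No

Applying rotation by 90 degrees: x' = x*cos(90 degrees) - y*sin(90 degrees) = -y, y' = x*sin(90 degrees) + y*cos(90 degrees) = x

Substituting into x + y:
(-y) + (x)
= x - y

This differs from the original expression x + y, so it is NOT invariant.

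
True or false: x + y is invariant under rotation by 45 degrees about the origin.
False

Applying rotation by 45 degrees: x' = x*cos(45 degrees) - y*sin(45 degrees) = sqrt(2)x/2 - sqrt(2)y/2, y' = x*sin(45 degrees) + y*cos(45 degrees) = sqrt(2)x/2 + sqrt(2)y/2

Substituting into x + y:
(sqrt(2)x/2 - sqrt(2)y/2) + (sqrt(2)x/2 + sqrt(2)y/2)
= sqrt(2)x

This differs from the original expression x + y, so it is NOT invariant.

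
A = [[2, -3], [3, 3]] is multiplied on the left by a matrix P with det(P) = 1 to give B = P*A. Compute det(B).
15

By the multiplicative property of determinants, det(B) = det(P*A) = det(P) * det(A) = det(A),
so the determinant is invariant under multiplication by any determinant-1 matrix; we just need det(A).

det(A) = (2)(3) - (-3)(3) = 6 - (-9) = 15

Therefore det(B) = 1 * 15 = 15.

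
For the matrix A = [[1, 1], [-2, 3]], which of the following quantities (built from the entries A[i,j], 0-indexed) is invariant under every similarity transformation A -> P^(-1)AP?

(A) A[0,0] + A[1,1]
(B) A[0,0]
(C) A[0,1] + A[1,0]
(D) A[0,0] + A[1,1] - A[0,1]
A

A[0,0] + A[1,1] is the trace of A. By the cyclic property of the trace, tr(P^(-1)AP) = tr(APP^(-1)) = tr(A), so it is the same for every matrix similar to A.

The other combinations are not similarity invariants. For example, take P = [[1, 1], [1, 2]] (det P = 1), so P^(-1) = [[2, -1], [-1, 1]] and
B = P^(-1)AP = [[3, 2], [-1, 1]].
Evaluating each option on A and on B:
(A) A[0,0] + A[1,1]: 4 for A, 4 for B -> unchanged
(B) A[0,0]: 1 for A, 3 for B -> changes
(C) A[0,1] + A[1,0]: -1 for A, 1 for B -> changes
(D) A[0,0] + A[1,1] - A[0,1]: 3 for A, 2 for B -> changes

Only (A) A[0,0] + A[1,1] = 4 survives (and it does so for every P, not just this one), so it is the invariant.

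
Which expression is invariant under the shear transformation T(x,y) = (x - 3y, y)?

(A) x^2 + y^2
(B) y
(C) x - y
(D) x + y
B

Under the shear T(x,y) = (x - 3y, y):
Substitute the transformed coordinates into each option and compare with the original:
(A) x^2 + y^2  ->  (x - 3y)^2 + (y)^2 = x^2 - 6xy + 10y^2   [differs from x^2 + y^2: not invariant]
(B) y  ->  (y) = y   [equals y: invariant]
(C) x - y  ->  (x - 3y) - (y) = x - 4y   [differs from x - y: not invariant]
(D) x + y  ->  (x - 3y) + (y) = x - 2y   [differs from x + y: not invariant]

Only option (B), y, is unchanged by the transformation.
A horizontal shear moves points parallel to the x-axis, so the y-coordinate (and any function of y alone) is unchanged.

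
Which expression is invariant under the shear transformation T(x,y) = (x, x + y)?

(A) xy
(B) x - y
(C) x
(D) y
C

Under the shear T(x,y) = (x, x + y):
Substitute the transformed coordinates into each option and compare with the original:
(A) xy  ->  (x)(x + y) = x^2 + xy   [differs from xy: not invariant]
(B) x - y  ->  (x) - (x + y) = -y   [differs from x - y: not invariant]
(C) x  ->  (x) = x   [equals x: invariant]
(D) y  ->  (x + y) = x + y   [differs from y: not invariant]

Only option (C), x, is unchanged by the transformation.
A vertical shear moves points parallel to the y-axis, so the x-coordinate (and any function of x alone) is unchanged.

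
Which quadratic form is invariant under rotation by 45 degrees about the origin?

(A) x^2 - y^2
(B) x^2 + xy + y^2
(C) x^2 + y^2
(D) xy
C

Rotation by 45 degrees sends (x, y) to (sqrt(2)x/2 - sqrt(2)y/2, sqrt(2)x/2 + sqrt(2)y/2).
Substitute the transformed coordinates into each option and compare with the original:
(A) x^2 - y^2  ->  (sqrt(2)x/2 - sqrt(2)y/2)^2 - (sqrt(2)x/2 + sqrt(2)y/2)^2 = -2xy   [differs from x^2 - y^2: not invariant]
(B) x^2 + xy + y^2  ->  (sqrt(2)x/2 - sqrt(2)y/2)^2 + (sqrt(2)x/2 - sqrt(2)y/2)(sqrt(2)x/2 + sqrt(2)y/2) + (sqrt(2)x/2 + sqrt(2)y/2)^2 = 3x^2/2 + y^2/2   [differs from x^2 + xy + y^2: not invariant]
(C) x^2 + y^2  ->  (sqrt(2)x/2 - sqrt(2)y/2)^2 + (sqrt(2)x/2 + sqrt(2)y/2)^2 = x^2 + y^2   [equals x^2 + y^2: invariant]
(D) xy  ->  (sqrt(2)x/2 - sqrt(2)y/2)(sqrt(2)x/2 + sqrt(2)y/2) = x^2/2 - y^2/2   [differs from xy: not invariant]

Only option (C), x^2 + y^2, is unchanged by the transformation.
x^2 + y^2 is the squared distance from the origin, which rotations preserve.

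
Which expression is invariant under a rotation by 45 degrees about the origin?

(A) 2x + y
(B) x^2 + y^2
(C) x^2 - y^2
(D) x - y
B

A rotation by 45 degrees sends (x, y) to (sqrt(2)x/2 - sqrt(2)y/2, sqrt(2)x/2 + sqrt(2)y/2).
Substitute the transformed coordinates into each option and compare with the original:
(A) 2x + y  ->  2(sqrt(2)x/2 - sqrt(2)y/2) + (sqrt(2)x/2 + sqrt(2)y/2) = 3sqrt(2)x/2 - sqrt(2)y/2   [differs from 2x + y: not invariant]
(B) x^2 + y^2  ->  (sqrt(2)x/2 - sqrt(2)y/2)^2 + (sqrt(2)x/2 + sqrt(2)y/2)^2 = x^2 + y^2   [equals x^2 + y^2: invariant]
(C) x^2 - y^2  ->  (sqrt(2)x/2 - sqrt(2)y/2)^2 - (sqrt(2)x/2 + sqrt(2)y/2)^2 = -2xy   [differs from x^2 - y^2: not invariant]
(D) x - y  ->  (sqrt(2)x/2 - sqrt(2)y/2) - (sqrt(2)x/2 + sqrt(2)y/2) = -sqrt(2)y   [differs from x - y: not invariant]

Only option (B), x^2 + y^2, is unchanged by the transformation.
Geometrically, x^2 + y^2 is the squared distance from the origin, which every rotation about the origin preserves.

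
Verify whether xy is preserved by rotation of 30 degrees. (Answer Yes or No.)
No

Applying rotation by 30 degrees: x' = x*cos(30 degrees) - y*sin(30 degrees) = sqrt(3)x/2 - y/2, y' = x*sin(30 degrees) + y*cos(30 degrees) = x/2 + sqrt(3)y/2

Substituting into xy:
(sqrt(3)x/2 - y/2)(x/2 + sqrt(3)y/2)
= sqrt(3)x^2/4 + xy/2 - sqrt(3)y^2/4

This differs from the original expression xy, so it is NOT invariant.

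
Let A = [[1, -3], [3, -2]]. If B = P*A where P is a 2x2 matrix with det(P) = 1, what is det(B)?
7

By the multiplicative property of determinants, det(B) = det(P*A) = det(P) * det(A) = det(A),
so the determinant is invariant under multiplication by any determinant-1 matrix; we just need det(A).

det(A) = (1)(-2) - (-3)(3) = -2 - (-9) = 7

Therefore det(B) = 1 * 7 = 7.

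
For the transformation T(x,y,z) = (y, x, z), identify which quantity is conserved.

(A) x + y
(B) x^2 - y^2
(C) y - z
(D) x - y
A

Apply T(x,y,z) = (y, x, z) to each option, i.e. replace (x, y, z) by the transformed coordinates.
Substitute the transformed coordinates into each option and compare with the original:
(A) x + y  ->  (y) + (x) = x + y   [equals x + y: invariant]
(B) x^2 - y^2  ->  (y)^2 - (x)^2 = -x^2 + y^2   [differs from x^2 - y^2: not invariant]
(C) y - z  ->  (x) - (z) = x - z   [differs from y - z: not invariant]
(D) x - y  ->  (y) - (x) = -x + y   [differs from x - y: not invariant]

Only option (A), x + y, is unchanged by the transformation.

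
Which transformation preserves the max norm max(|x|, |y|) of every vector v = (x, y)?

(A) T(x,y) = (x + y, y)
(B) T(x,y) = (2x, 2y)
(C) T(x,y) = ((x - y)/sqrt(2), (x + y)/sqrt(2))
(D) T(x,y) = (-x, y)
D

A transformation preserves a norm if ||T(v)|| = ||v|| for every v; a single vector where the norm changes rules an option out.

(A) T(x,y) = (x + y, y): v = (1, 1) has norm max(|1|, |1|) = 1, but T(v) = (2, 1) has norm 2 -- not preserved.
(B) T(x,y) = (2x, 2y): v = (1, 0) has norm max(|1|, |0|) = 1, but T(v) = (2, 0) has norm 2 -- not preserved.
(C) T(x,y) = ((x - y)/sqrt(2), (x + y)/sqrt(2)): v = (1, 0) has norm max(|1|, |0|) = 1, but T(v) = (sqrt(2)/2, sqrt(2)/2) has norm sqrt(2)/2 -- not preserved.
(D) T(x,y) = (-x, y): preserves the norm -- it only permutes the coordinates and/or flips signs, which leaves max(|x|, |y|) unchanged.

Therefore the answer is (D).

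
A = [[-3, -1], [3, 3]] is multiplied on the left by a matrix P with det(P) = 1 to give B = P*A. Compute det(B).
-6

By the multiplicative property of determinants, det(B) = det(P*A) = det(P) * det(A) = det(A),
so the determinant is invariant under multiplication by any determinant-1 matrix; we just need det(A).

det(A) = (-3)(3) - (-1)(3) = -9 - (-3) = -6

Therefore det(B) = 1 * (-6) = -6.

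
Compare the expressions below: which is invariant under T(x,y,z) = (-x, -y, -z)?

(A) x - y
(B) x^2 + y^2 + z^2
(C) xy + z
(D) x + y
B

Apply T(x,y,z) = (-x, -y, -z) to each option, i.e. replace (x, y, z) by the transformed coordinates.
Substitute the transformed coordinates into each option and compare with the original:
(A) x - y  ->  (-x) - (-y) = -x + y   [differs from x - y: not invariant]
(B) x^2 + y^2 + z^2  ->  (-x)^2 + (-y)^2 + (-z)^2 = x^2 + y^2 + z^2   [equals x^2 + y^2 + z^2: invariant]
(C) xy + z  ->  (-x)(-y) + (-z) = xy - z   [differs from xy + z: not invariant]
(D) x + y  ->  (-x) + (-y) = -x - y   [differs from x + y: not invariant]

Only option (B), x^2 + y^2 + z^2, is unchanged by the transformation.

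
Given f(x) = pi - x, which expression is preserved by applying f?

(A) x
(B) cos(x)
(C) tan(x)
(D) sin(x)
D

For f(x) = pi - x:
sin(pi - x) = sin(x), so sine is invariant under this transformation.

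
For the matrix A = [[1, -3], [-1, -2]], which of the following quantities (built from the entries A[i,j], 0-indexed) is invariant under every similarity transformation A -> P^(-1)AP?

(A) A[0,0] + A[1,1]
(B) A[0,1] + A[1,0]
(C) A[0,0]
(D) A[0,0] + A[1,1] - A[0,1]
A

A[0,0] + A[1,1] is the trace of A. By the cyclic property of the trace, tr(P^(-1)AP) = tr(APP^(-1)) = tr(A), so it is the same for every matrix similar to A.

The other combinations are not similarity invariants. For example, take P = [[1, 1], [0, 1]] (det P = 1), so P^(-1) = [[1, -1], [0, 1]] and
B = P^(-1)AP = [[2, 1], [-1, -3]].
Evaluating each option on A and on B:
(A) A[0,0] + A[1,1]: -1 for A, -1 for B -> unchanged
(B) A[0,1] + A[1,0]: -4 for A, 0 for B -> changes
(C) A[0,0]: 1 for A, 2 for B -> changes
(D) A[0,0] + A[1,1] - A[0,1]: 2 for A, -2 for B -> changes

Only (A) A[0,0] + A[1,1] = -1 survives (and it does so for every P, not just this one), so it is the invariant.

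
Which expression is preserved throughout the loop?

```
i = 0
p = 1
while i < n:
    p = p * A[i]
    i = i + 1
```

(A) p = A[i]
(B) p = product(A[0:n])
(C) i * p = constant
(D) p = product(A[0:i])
D

A loop invariant must hold before the first iteration and be re-established by every execution of the body.

(D) p = product(A[0:i]): Initially i = 0 and p = 1 = product of the empty slice A[0:0]. If p = product(A[0:i]) holds at the top of an iteration, the body sets p to product(A[0:i]) * A[i] = product(A[0:i+1]) and then i to i+1, so the property is restored. At exit i = n, giving p = product(A[0:n]).

The other options fail:
(A) p = A[i]: after the first iteration p = A[0] but i = 1; in general p is a product of several elements, not a single one.
(B) p = product(A[0:n]): false before the loop (p = 1, not the full product) -- it only becomes true at exit.
(C) i * p = constant: initially i * p = 0, but after one iteration it is 1 * A[0], which is nonzero in general.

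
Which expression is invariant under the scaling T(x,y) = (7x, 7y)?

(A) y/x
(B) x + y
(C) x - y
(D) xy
A

Under the uniform scaling T(x,y) = (7x, 7y):
Substitute the transformed coordinates into each option and compare with the original:
(A) y/x  ->  (7y)/(7x) = y/x   [equals y/x: invariant]
(B) x + y  ->  (7x) + (7y) = 7x + 7y   [differs from x + y: not invariant]
(C) x - y  ->  (7x) - (7y) = 7x - 7y   [differs from x - y: not invariant]
(D) xy  ->  (7x)(7y) = 49xy   [differs from xy: not invariant]

Only option (A), y/x, is unchanged by the transformation.
The common factor 7 cancels in a ratio of coordinates, while sums, products and sums of squares pick up factors of 7 or 49.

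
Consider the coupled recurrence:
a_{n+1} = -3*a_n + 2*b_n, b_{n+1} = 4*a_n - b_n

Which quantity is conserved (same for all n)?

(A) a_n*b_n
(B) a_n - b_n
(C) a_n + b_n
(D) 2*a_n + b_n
C

Replace a_n by a_{n+1} = -3*a_n + 2*b_n and b_n by b_{n+1} = 4*a_n - b_n in each option and simplify:
(A) a_n*b_n  ->  (-3*a_n + 2*b_n)*(4*a_n - b_n) = -12*a_n^2 + 11*a_n*b_n - 2*b_n^2   [not conserved]
(B) a_n - b_n  ->  (-3*a_n + 2*b_n) - (4*a_n - b_n) = -7*a_n + 3*b_n   [not conserved]
(C) a_n + b_n  ->  (-3*a_n + 2*b_n) + (4*a_n - b_n) = a_n + b_n   [conserved]
(D) 2*a_n + b_n  ->  2*(-3*a_n + 2*b_n) + (4*a_n - b_n) = -2*a_n + 3*b_n   [not conserved]

Only (C) a_n + b_n returns to itself after one step, so it is the conserved quantity.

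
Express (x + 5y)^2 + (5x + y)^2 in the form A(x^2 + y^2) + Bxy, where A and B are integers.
26(x^2 + y^2) + 20xy

Expanding: (x + 5y)^2 = x^2 + 10xy + 25y^2
(5x + y)^2 = 25x^2 + 10xy + y^2
Sum = (1+25)(x^2+y^2) + 20xy = 26(x^2 + y^2) + 20xy
This is symmetric in x and y.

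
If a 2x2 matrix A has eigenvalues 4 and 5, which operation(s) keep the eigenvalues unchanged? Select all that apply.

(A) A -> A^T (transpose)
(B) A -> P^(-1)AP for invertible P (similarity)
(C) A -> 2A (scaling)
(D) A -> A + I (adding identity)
A and B

Eigenvalues are preserved by:
1. Similarity transformations: A -> P^(-1)AP (same characteristic polynomial)
2. Transpose: A^T has the same eigenvalues as A

Eigenvalues are NOT preserved by:
- Adding identity: eigenvalues become 4+1, 5+1
- Scaling: eigenvalues become 8, 10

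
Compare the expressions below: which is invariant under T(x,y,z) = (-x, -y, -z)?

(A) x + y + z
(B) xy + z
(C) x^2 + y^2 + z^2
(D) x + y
C

Apply T(x,y,z) = (-x, -y, -z) to each option, i.e. replace (x, y, z) by the transformed coordinates.
Substitute the transformed coordinates into each option and compare with the original:
(A) x + y + z  ->  (-x) + (-y) + (-z) = -x - y - z   [differs from x + y + z: not invariant]
(B) xy + z  ->  (-x)(-y) + (-z) = xy - z   [differs from xy + z: not invariant]
(C) x^2 + y^2 + z^2  ->  (-x)^2 + (-y)^2 + (-z)^2 = x^2 + y^2 + z^2   [equals x^2 + y^2 + z^2: invariant]
(D) x + y  ->  (-x) + (-y) = -x - y   [differs from x + y: not invariant]

Only option (C), x^2 + y^2 + z^2, is unchanged by the transformation.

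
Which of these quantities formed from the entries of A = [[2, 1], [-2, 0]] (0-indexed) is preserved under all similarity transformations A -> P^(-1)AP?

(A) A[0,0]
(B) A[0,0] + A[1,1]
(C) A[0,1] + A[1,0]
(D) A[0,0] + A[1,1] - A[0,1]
B

A[0,0] + A[1,1] is the trace of A. By the cyclic property of the trace, tr(P^(-1)AP) = tr(APP^(-1)) = tr(A), so it is the same for every matrix similar to A.

The other combinations are not similarity invariants. For example, take P = [[1, 1], [0, 1]] (det P = 1), so P^(-1) = [[1, -1], [0, 1]] and
B = P^(-1)AP = [[4, 5], [-2, -2]].
Evaluating each option on A and on B:
(A) A[0,0]: 2 for A, 4 for B -> changes
(B) A[0,0] + A[1,1]: 2 for A, 2 for B -> unchanged
(C) A[0,1] + A[1,0]: -1 for A, 3 for B -> changes
(D) A[0,0] + A[1,1] - A[0,1]: 1 for A, -3 for B -> changes

Only (B) A[0,0] + A[1,1] = 2 survives (and it does so for every P, not just this one), so it is the invariant.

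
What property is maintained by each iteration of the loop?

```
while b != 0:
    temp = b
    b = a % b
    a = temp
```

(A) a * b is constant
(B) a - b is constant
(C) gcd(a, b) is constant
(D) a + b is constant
C

A loop invariant must hold before the first iteration and be re-established by every execution of the body.

(C) gcd(a, b) is constant: One iteration replaces (a, b) by (b, a mod b). Since a mod b = a - q*b for an integer q, any common divisor of a and b divides b and a mod b, and conversely; hence gcd(b, a mod b) = gcd(a, b). For instance (27, 4) -> (4, 3) keeps gcd = 1. At exit b = 0 and a = gcd of the original inputs.

The other options fail:
(A) a * b is constant: e.g. (a, b) = (27, 4) -> (4, 3): the product goes from 108 to 12.
(B) a - b is constant: e.g. (a, b) = (27, 4) -> (4, 3): the difference goes from 23 to 1.
(D) a + b is constant: e.g. (a, b) = (27, 4) -> (4, 3): the sum goes from 31 to 7.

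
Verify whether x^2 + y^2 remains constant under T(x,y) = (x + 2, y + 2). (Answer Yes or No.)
No

Substitute T(x,y) = (x + 2, y + 2) into the expression and compare with the original.

Original: x^2 + y^2
After applying T: (x + 2)^2 + (y + 2)^2 = x^2 + 4x + y^2 + 4y + 8

This differs from the original x^2 + y^2 (difference: 4x + 4y + 8), so the expression is NOT invariant.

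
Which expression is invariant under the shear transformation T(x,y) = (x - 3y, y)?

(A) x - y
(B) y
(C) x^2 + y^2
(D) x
B

Under the shear T(x,y) = (x - 3y, y):
Substitute the transformed coordinates into each option and compare with the original:
(A) x - y  ->  (x - 3y) - (y) = x - 4y   [differs from x - y: not invariant]
(B) y  ->  (y) = y   [equals y: invariant]
(C) x^2 + y^2  ->  (x - 3y)^2 + (y)^2 = x^2 - 6xy + 10y^2   [differs from x^2 + y^2: not invariant]
(D) x  ->  (x - 3y) = x - 3y   [differs from x: not invariant]

Only option (B), y, is unchanged by the transformation.
A horizontal shear moves points parallel to the x-axis, so the y-coordinate (and any function of y alone) is unchanged.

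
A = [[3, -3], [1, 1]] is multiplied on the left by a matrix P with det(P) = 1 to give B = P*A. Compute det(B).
6

By the multiplicative property of determinants, det(B) = det(P*A) = det(P) * det(A) = det(A),
so the determinant is invariant under multiplication by any determinant-1 matrix; we just need det(A).

det(A) = (3)(1) - (-3)(1) = 3 - (-3) = 6

Therefore det(B) = 1 * 6 = 6.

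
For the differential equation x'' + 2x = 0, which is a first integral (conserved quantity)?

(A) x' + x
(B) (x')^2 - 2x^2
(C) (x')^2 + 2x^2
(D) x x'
C

A first integral I satisfies dI/dt = 0 along every solution. Differentiate each option and use the equation of motion:
(A) d/dt[x' + x] = x'' + x' = -2x + x', not identically 0
(B) d/dt[(x')^2 - 2x^2] = 2x'x'' - 4x x' = -8x x', not identically 0
(C) d/dt[(x')^2 + 2x^2] = 2x'x'' + 4x x' = 2x'(-2x) + 4x x' = 0
(D) d/dt[x x'] = (x')^2 + x x'' = (x')^2 - 2x^2, not identically 0

Only (C) has zero time-derivative. So the energy-like quantity (x')^2 + 2x^2 is the first integral.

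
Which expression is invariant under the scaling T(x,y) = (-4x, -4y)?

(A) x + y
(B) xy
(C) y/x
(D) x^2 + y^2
C

Under the uniform scaling T(x,y) = (-4x, -4y):
Substitute the transformed coordinates into each option and compare with the original:
(A) x + y  ->  (-4x) + (-4y) = -4x - 4y   [differs from x + y: not invariant]
(B) xy  ->  (-4x)(-4y) = 16xy   [differs from xy: not invariant]
(C) y/x  ->  (-4y)/(-4x) = y/x   [equals y/x: invariant]
(D) x^2 + y^2  ->  (-4x)^2 + (-4y)^2 = 16x^2 + 16y^2   [differs from x^2 + y^2: not invariant]

Only option (C), y/x, is unchanged by the transformation.
The common factor -4 cancels in a ratio of coordinates, while sums, products and sums of squares pick up factors of -4 or 16.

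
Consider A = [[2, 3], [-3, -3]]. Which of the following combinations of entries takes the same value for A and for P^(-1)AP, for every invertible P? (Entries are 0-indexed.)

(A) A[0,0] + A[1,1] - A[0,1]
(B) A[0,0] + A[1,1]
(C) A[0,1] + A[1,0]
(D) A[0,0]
B

A[0,0] + A[1,1] is the trace of A. By the cyclic property of the trace, tr(P^(-1)AP) = tr(APP^(-1)) = tr(A), so it is the same for every matrix similar to A.

The other combinations are not similarity invariants. For example, take P = [[1, 1], [0, 1]] (det P = 1), so P^(-1) = [[1, -1], [0, 1]] and
B = P^(-1)AP = [[5, 11], [-3, -6]].
Evaluating each option on A and on B:
(A) A[0,0] + A[1,1] - A[0,1]: -4 for A, -12 for B -> changes
(B) A[0,0] + A[1,1]: -1 for A, -1 for B -> unchanged
(C) A[0,1] + A[1,0]: 0 for A, 8 for B -> changes
(D) A[0,0]: 2 for A, 5 for B -> changes

Only (B) A[0,0] + A[1,1] = -1 survives (and it does so for every P, not just this one), so it is the invariant.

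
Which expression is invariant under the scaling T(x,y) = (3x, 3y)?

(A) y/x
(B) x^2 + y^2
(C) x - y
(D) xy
A

Under the uniform scaling T(x,y) = (3x, 3y):
Substitute the transformed coordinates into each option and compare with the original:
(A) y/x  ->  (3y)/(3x) = y/x   [equals y/x: invariant]
(B) x^2 + y^2  ->  (3x)^2 + (3y)^2 = 9x^2 + 9y^2   [differs from x^2 + y^2: not invariant]
(C) x - y  ->  (3x) - (3y) = 3x - 3y   [differs from x - y: not invariant]
(D) xy  ->  (3x)(3y) = 9xy   [differs from xy: not invariant]

Only option (A), y/x, is unchanged by the transformation.
The common factor 3 cancels in a ratio of coordinates, while sums, products and sums of squares pick up factors of 3 or 9.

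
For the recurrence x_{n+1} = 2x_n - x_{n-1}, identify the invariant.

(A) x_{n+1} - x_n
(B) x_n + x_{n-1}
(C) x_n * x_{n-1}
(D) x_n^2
A

For the recurrence x_{n+1} = 2x_n - x_{n-1}:

If x_{n+1} = 2x_n - x_{n-1}, then:
x_{n+1} - x_n = x_n - x_{n-1}
The first difference is constant throughout the sequence.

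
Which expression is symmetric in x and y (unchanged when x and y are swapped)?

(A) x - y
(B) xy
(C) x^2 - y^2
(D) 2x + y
B

A symmetric expression is unchanged when the variables are permuted; here the transformation to test is the swap (x, y) -> (y, x).
Substitute the transformed coordinates into each option and compare with the original:
(A) x - y  ->  (y) - (x) = -x + y   [differs from x - y: not invariant]
(B) xy  ->  (y)(x) = xy   [equals xy: invariant]
(C) x^2 - y^2  ->  (y)^2 - (x)^2 = -x^2 + y^2   [differs from x^2 - y^2: not invariant]
(D) 2x + y  ->  2(y) + (x) = x + 2y   [differs from 2x + y: not invariant]

Only option (B), xy, is unchanged by the transformation.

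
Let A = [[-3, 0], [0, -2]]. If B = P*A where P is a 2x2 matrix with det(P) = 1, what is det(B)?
6

By the multiplicative property of determinants, det(B) = det(P*A) = det(P) * det(A) = det(A),
so the determinant is invariant under multiplication by any determinant-1 matrix; we just need det(A).

det(A) = (-3)(-2) - (0)(0) = 6 - 0 = 6

Therefore det(B) = 1 * 6 = 6.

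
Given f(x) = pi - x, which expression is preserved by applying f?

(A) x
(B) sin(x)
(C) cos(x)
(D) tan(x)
B

For f(x) = pi - x:
sin(pi - x) = sin(x), so sine is invariant under this transformation.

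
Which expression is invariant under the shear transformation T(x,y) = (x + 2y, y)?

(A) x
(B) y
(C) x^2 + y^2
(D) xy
B

Under the shear T(x,y) = (x + 2y, y):
Substitute the transformed coordinates into each option and compare with the original:
(A) x  ->  (x + 2y) = x + 2y   [differs from x: not invariant]
(B) y  ->  (y) = y   [equals y: invariant]
(C) x^2 + y^2  ->  (x + 2y)^2 + (y)^2 = x^2 + 4xy + 5y^2   [differs from x^2 + y^2: not invariant]
(D) xy  ->  (x + 2y)(y) = xy + 2y^2   [differs from xy: not invariant]

Only option (B), y, is unchanged by the transformation.
A horizontal shear moves points parallel to the x-axis, so the y-coordinate (and any function of y alone) is unchanged.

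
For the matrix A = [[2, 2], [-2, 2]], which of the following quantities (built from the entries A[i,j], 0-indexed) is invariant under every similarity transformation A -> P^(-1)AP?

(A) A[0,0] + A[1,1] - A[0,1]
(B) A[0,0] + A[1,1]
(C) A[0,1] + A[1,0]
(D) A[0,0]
B

A[0,0] + A[1,1] is the trace of A. By the cyclic property of the trace, tr(P^(-1)AP) = tr(APP^(-1)) = tr(A), so it is the same for every matrix similar to A.

The other combinations are not similarity invariants. For example, take P = [[1, 1], [1, 2]] (det P = 1), so P^(-1) = [[2, -1], [-1, 1]] and
B = P^(-1)AP = [[8, 10], [-4, -4]].
Evaluating each option on A and on B:
(A) A[0,0] + A[1,1] - A[0,1]: 2 for A, -6 for B -> changes
(B) A[0,0] + A[1,1]: 4 for A, 4 for B -> unchanged
(C) A[0,1] + A[1,0]: 0 for A, 6 for B -> changes
(D) A[0,0]: 2 for A, 8 for B -> changes

Only (B) A[0,0] + A[1,1] = 4 survives (and it does so for every P, not just this one), so it is the invariant.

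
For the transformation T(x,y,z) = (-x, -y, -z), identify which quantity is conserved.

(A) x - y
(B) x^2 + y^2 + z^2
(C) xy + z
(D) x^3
B

Apply T(x,y,z) = (-x, -y, -z) to each option, i.e. replace (x, y, z) by the transformed coordinates.
Substitute the transformed coordinates into each option and compare with the original:
(A) x - y  ->  (-x) - (-y) = -x + y   [differs from x - y: not invariant]
(B) x^2 + y^2 + z^2  ->  (-x)^2 + (-y)^2 + (-z)^2 = x^2 + y^2 + z^2   [equals x^2 + y^2 + z^2: invariant]
(C) xy + z  ->  (-x)(-y) + (-z) = xy - z   [differs from xy + z: not invariant]
(D) x^3  ->  (-x)^3 = -x^3   [differs from x^3: not invariant]

Only option (B), x^2 + y^2 + z^2, is unchanged by the transformation.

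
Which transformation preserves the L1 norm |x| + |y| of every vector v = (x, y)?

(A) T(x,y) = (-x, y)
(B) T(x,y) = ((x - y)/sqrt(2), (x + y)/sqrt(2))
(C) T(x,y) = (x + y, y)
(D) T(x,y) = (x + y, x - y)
A

A transformation preserves a norm if ||T(v)|| = ||v|| for every v; a single vector where the norm changes rules an option out.

(A) T(x,y) = (-x, y): preserves the norm -- it only permutes the coordinates and/or flips signs, which leaves |x| + |y| unchanged.
(B) T(x,y) = ((x - y)/sqrt(2), (x + y)/sqrt(2)): v = (1, 0) has norm |1| + |0| = 1, but T(v) = (sqrt(2)/2, sqrt(2)/2) has norm sqrt(2) -- not preserved.
(C) T(x,y) = (x + y, y): v = (0, 1) has norm |0| + |1| = 1, but T(v) = (1, 1) has norm 2 -- not preserved.
(D) T(x,y) = (x + y, x - y): v = (1, 0) has norm |1| + |0| = 1, but T(v) = (1, 1) has norm 2 -- not preserved.

Therefore the answer is (A).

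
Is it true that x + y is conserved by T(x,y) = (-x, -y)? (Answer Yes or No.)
No

Substitute T(x,y) = (-x, -y) into the expression and compare with the original.

Original: x + y
After applying T: (-x) + (-y) = -x - y

This differs from the original x + y (difference: -2x - 2y), so the expression is NOT invariant.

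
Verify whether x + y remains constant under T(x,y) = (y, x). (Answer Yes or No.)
Yes

Substitute T(x,y) = (y, x) into the expression and compare with the original.

Original: x + y
After applying T: (y) + (x) = x + y

This is identical to the original x + y, so the expression is invariant.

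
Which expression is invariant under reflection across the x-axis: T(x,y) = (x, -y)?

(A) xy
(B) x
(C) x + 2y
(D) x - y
B

The map is reflection across the x-axis: T(x,y) = (x, -y).
Substitute the transformed coordinates into each option and compare with the original:
(A) xy  ->  (x)(-y) = -xy   [differs from xy: not invariant]
(B) x  ->  (x) = x   [equals x: invariant]
(C) x + 2y  ->  (x) + 2(-y) = x - 2y   [differs from x + 2y: not invariant]
(D) x - y  ->  (x) - (-y) = x + y   [differs from x - y: not invariant]

Only option (B), x, is unchanged by the transformation.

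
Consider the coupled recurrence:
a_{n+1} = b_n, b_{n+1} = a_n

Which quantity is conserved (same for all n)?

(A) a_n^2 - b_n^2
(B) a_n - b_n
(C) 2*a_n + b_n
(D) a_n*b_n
D

Replace a_n by a_{n+1} = b_n and b_n by b_{n+1} = a_n in each option and simplify:
(A) a_n^2 - b_n^2  ->  (b_n)^2 - (a_n)^2 = -a_n^2 + b_n^2   [not conserved]
(B) a_n - b_n  ->  (b_n) - (a_n) = -a_n + b_n   [not conserved]
(C) 2*a_n + b_n  ->  2*(b_n) + (a_n) = a_n + 2*b_n   [not conserved]
(D) a_n*b_n  ->  (b_n)*(a_n) = a_n*b_n   [conserved]

Only (D) a_n*b_n returns to itself after one step, so it is the conserved quantity.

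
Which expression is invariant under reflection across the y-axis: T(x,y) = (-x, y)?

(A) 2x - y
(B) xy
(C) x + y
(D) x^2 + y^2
D

The map is reflection across the y-axis: T(x,y) = (-x, y).
Substitute the transformed coordinates into each option and compare with the original:
(A) 2x - y  ->  2(-x) - (y) = -2x - y   [differs from 2x - y: not invariant]
(B) xy  ->  (-x)(y) = -xy   [differs from xy: not invariant]
(C) x + y  ->  (-x) + (y) = -x + y   [differs from x + y: not invariant]
(D) x^2 + y^2  ->  (-x)^2 + (y)^2 = x^2 + y^2   [equals x^2 + y^2: invariant]

Only option (D), x^2 + y^2, is unchanged by the transformation.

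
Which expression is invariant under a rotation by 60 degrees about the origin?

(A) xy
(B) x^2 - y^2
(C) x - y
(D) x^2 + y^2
D

A rotation by 60 degrees sends (x, y) to (x/2 - sqrt(3)y/2, sqrt(3)x/2 + y/2).
Substitute the transformed coordinates into each option and compare with the original:
(A) xy  ->  (x/2 - sqrt(3)y/2)(sqrt(3)x/2 + y/2) = sqrt(3)x^2/4 - xy/2 - sqrt(3)y^2/4   [differs from xy: not invariant]
(B) x^2 - y^2  ->  (x/2 - sqrt(3)y/2)^2 - (sqrt(3)x/2 + y/2)^2 = -x^2/2 - sqrt(3)xy + y^2/2   [differs from x^2 - y^2: not invariant]
(C) x - y  ->  (x/2 - sqrt(3)y/2) - (sqrt(3)x/2 + y/2) = -sqrt(3)x/2 + x/2 - sqrt(3)y/2 - y/2   [differs from x - y: not invariant]
(D) x^2 + y^2  ->  (x/2 - sqrt(3)y/2)^2 + (sqrt(3)x/2 + y/2)^2 = x^2 + y^2   [equals x^2 + y^2: invariant]

Only option (D), x^2 + y^2, is unchanged by the transformation.
Geometrically, x^2 + y^2 is the squared distance from the origin, which every rotation about the origin preserves.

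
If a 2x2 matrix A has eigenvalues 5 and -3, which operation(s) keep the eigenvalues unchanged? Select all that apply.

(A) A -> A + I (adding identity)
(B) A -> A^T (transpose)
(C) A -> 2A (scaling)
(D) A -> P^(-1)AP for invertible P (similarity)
B and D

Eigenvalues are preserved by:
1. Similarity transformations: A -> P^(-1)AP (same characteristic polynomial)
2. Transpose: A^T has the same eigenvalues as A

Eigenvalues are NOT preserved by:
- Adding identity: eigenvalues become 5+1, -3+1
- Scaling: eigenvalues become 10, -6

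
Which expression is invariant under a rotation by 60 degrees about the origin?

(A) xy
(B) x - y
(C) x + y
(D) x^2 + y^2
D

A rotation by 60 degrees sends (x, y) to (x/2 - sqrt(3)y/2, sqrt(3)x/2 + y/2).
Substitute the transformed coordinates into each option and compare with the original:
(A) xy  ->  (x/2 - sqrt(3)y/2)(sqrt(3)x/2 + y/2) = sqrt(3)x^2/4 - xy/2 - sqrt(3)y^2/4   [differs from xy: not invariant]
(B) x - y  ->  (x/2 - sqrt(3)y/2) - (sqrt(3)x/2 + y/2) = -sqrt(3)x/2 + x/2 - sqrt(3)y/2 - y/2   [differs from x - y: not invariant]
(C) x + y  ->  (x/2 - sqrt(3)y/2) + (sqrt(3)x/2 + y/2) = x/2 + sqrt(3)x/2 - sqrt(3)y/2 + y/2   [differs from x + y: not invariant]
(D) x^2 + y^2  ->  (x/2 - sqrt(3)y/2)^2 + (sqrt(3)x/2 + y/2)^2 = x^2 + y^2   [equals x^2 + y^2: invariant]

Only option (D), x^2 + y^2, is unchanged by the transformation.
Geometrically, x^2 + y^2 is the squared distance from the origin, which every rotation about the origin preserves.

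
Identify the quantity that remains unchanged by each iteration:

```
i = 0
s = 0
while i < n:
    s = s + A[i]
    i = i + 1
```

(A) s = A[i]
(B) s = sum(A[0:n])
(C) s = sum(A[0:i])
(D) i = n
C

A loop invariant must hold before the first iteration and be re-established by every execution of the body.

(C) s = sum(A[0:i]): Initially i = 0 and s = 0 = sum of the empty slice A[0:0]. If s = sum(A[0:i]) holds at the top of an iteration, the body sets s to sum(A[0:i]) + A[i] = sum(A[0:i+1]) and then i to i+1, so s = sum(A[0:i]) holds again. At exit i = n, giving s = sum(A[0:n]).

The other options fail:
(A) s = A[i]: after the first iteration s = A[0] but i = 1, so s = A[i] compares s with the wrong element (and fails in general).
(B) s = sum(A[0:n]): false before the loop (s = 0, not the full sum) -- it only becomes true at exit.
(D) i = n: false initially (i = 0); it is the exit condition, not an invariant.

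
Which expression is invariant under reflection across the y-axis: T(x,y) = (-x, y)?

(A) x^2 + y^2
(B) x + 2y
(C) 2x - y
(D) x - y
A

The map is reflection across the y-axis: T(x,y) = (-x, y).
Substitute the transformed coordinates into each option and compare with the original:
(A) x^2 + y^2  ->  (-x)^2 + (y)^2 = x^2 + y^2   [equals x^2 + y^2: invariant]
(B) x + 2y  ->  (-x) + 2(y) = -x + 2y   [differs from x + 2y: not invariant]
(C) 2x - y  ->  2(-x) - (y) = -2x - y   [differs from 2x - y: not invariant]
(D) x - y  ->  (-x) - (y) = -x - y   [differs from x - y: not invariant]

Only option (A), x^2 + y^2, is unchanged by the transformation.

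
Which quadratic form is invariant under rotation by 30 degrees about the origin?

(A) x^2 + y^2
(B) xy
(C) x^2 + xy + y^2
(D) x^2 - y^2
A

Rotation by 30 degrees sends (x, y) to (sqrt(3)x/2 - y/2, x/2 + sqrt(3)y/2).
Substitute the transformed coordinates into each option and compare with the original:
(A) x^2 + y^2  ->  (sqrt(3)x/2 - y/2)^2 + (x/2 + sqrt(3)y/2)^2 = x^2 + y^2   [equals x^2 + y^2: invariant]
(B) xy  ->  (sqrt(3)x/2 - y/2)(x/2 + sqrt(3)y/2) = sqrt(3)x^2/4 + xy/2 - sqrt(3)y^2/4   [differs from xy: not invariant]
(C) x^2 + xy + y^2  ->  (sqrt(3)x/2 - y/2)^2 + (sqrt(3)x/2 - y/2)(x/2 + sqrt(3)y/2) + (x/2 + sqrt(3)y/2)^2 = sqrt(3)x^2/4 + x^2 + xy/2 - sqrt(3)y^2/4 + y^2   [differs from x^2 + xy + y^2: not invariant]
(D) x^2 - y^2  ->  (sqrt(3)x/2 - y/2)^2 - (x/2 + sqrt(3)y/2)^2 = x^2/2 - sqrt(3)xy - y^2/2   [differs from x^2 - y^2: not invariant]

Only option (A), x^2 + y^2, is unchanged by the transformation.
x^2 + y^2 is the squared distance from the origin, which rotations preserve.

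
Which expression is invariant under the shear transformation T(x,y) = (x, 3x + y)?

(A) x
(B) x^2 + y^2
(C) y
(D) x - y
A

Under the shear T(x,y) = (x, 3x + y):
Substitute the transformed coordinates into each option and compare with the original:
(A) x  ->  (x) = x   [equals x: invariant]
(B) x^2 + y^2  ->  (x)^2 + (3x + y)^2 = 10x^2 + 6xy + y^2   [differs from x^2 + y^2: not invariant]
(C) y  ->  (3x + y) = 3x + y   [differs from y: not invariant]
(D) x - y  ->  (x) - (3x + y) = -2x - y   [differs from x - y: not invariant]

Only option (A), x, is unchanged by the transformation.
A vertical shear moves points parallel to the y-axis, so the x-coordinate (and any function of x alone) is unchanged.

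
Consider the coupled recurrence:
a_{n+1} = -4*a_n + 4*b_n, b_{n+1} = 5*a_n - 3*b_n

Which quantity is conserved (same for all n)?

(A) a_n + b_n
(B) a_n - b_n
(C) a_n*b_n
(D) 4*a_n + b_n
A

Replace a_n by a_{n+1} = -4*a_n + 4*b_n and b_n by b_{n+1} = 5*a_n - 3*b_n in each option and simplify:
(A) a_n + b_n  ->  (-4*a_n + 4*b_n) + (5*a_n - 3*b_n) = a_n + b_n   [conserved]
(B) a_n - b_n  ->  (-4*a_n + 4*b_n) - (5*a_n - 3*b_n) = -9*a_n + 7*b_n   [not conserved]
(C) a_n*b_n  ->  (-4*a_n + 4*b_n)*(5*a_n - 3*b_n) = -20*a_n^2 + 32*a_n*b_n - 12*b_n^2   [not conserved]
(D) 4*a_n + b_n  ->  4*(-4*a_n + 4*b_n) + (5*a_n - 3*b_n) = -11*a_n + 13*b_n   [not conserved]

Only (A) a_n + b_n returns to itself after one step, so it is the conserved quantity.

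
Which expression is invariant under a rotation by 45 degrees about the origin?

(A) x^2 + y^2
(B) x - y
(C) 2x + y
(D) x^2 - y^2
A

A rotation by 45 degrees sends (x, y) to (sqrt(2)x/2 - sqrt(2)y/2, sqrt(2)x/2 + sqrt(2)y/2).
Substitute the transformed coordinates into each option and compare with the original:
(A) x^2 + y^2  ->  (sqrt(2)x/2 - sqrt(2)y/2)^2 + (sqrt(2)x/2 + sqrt(2)y/2)^2 = x^2 + y^2   [equals x^2 + y^2: invariant]
(B) x - y  ->  (sqrt(2)x/2 - sqrt(2)y/2) - (sqrt(2)x/2 + sqrt(2)y/2) = -sqrt(2)y   [differs from x - y: not invariant]
(C) 2x + y  ->  2(sqrt(2)x/2 - sqrt(2)y/2) + (sqrt(2)x/2 + sqrt(2)y/2) = 3sqrt(2)x/2 - sqrt(2)y/2   [differs from 2x + y: not invariant]
(D) x^2 - y^2  ->  (sqrt(2)x/2 - sqrt(2)y/2)^2 - (sqrt(2)x/2 + sqrt(2)y/2)^2 = -2xy   [differs from x^2 - y^2: not invariant]

Only option (A), x^2 + y^2, is unchanged by the transformation.
Geometrically, x^2 + y^2 is the squared distance from the origin, which every rotation about the origin preserves.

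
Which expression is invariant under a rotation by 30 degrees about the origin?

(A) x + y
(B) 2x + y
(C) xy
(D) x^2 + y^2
D

A rotation by 30 degrees sends (x, y) to (sqrt(3)x/2 - y/2, x/2 + sqrt(3)y/2).
Substitute the transformed coordinates into each option and compare with the original:
(A) x + y  ->  (sqrt(3)x/2 - y/2) + (x/2 + sqrt(3)y/2) = x/2 + sqrt(3)x/2 - y/2 + sqrt(3)y/2   [differs from x + y: not invariant]
(B) 2x + y  ->  2(sqrt(3)x/2 - y/2) + (x/2 + sqrt(3)y/2) = x/2 + sqrt(3)x - y + sqrt(3)y/2   [differs from 2x + y: not invariant]
(C) xy  ->  (sqrt(3)x/2 - y/2)(x/2 + sqrt(3)y/2) = sqrt(3)x^2/4 + xy/2 - sqrt(3)y^2/4   [differs from xy: not invariant]
(D) x^2 + y^2  ->  (sqrt(3)x/2 - y/2)^2 + (x/2 + sqrt(3)y/2)^2 = x^2 + y^2   [equals x^2 + y^2: invariant]

Only option (D), x^2 + y^2, is unchanged by the transformation.
Geometrically, x^2 + y^2 is the squared distance from the origin, which every rotation about the origin preserves.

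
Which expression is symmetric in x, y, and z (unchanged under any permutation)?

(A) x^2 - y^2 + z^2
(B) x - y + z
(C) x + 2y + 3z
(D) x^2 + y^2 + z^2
D

A symmetric expression is unchanged when the variables are permuted; here the transformation to test is the swap (x, y) -> (y, x).
A symmetric expression must survive every permutation; the single swap x <-> y already eliminates the distractors, and the keyed expression is also unchanged by x <-> z and y <-> z (each variable enters it in exactly the same way).
Substitute the transformed coordinates into each option and compare with the original:
(A) x^2 - y^2 + z^2  ->  (y)^2 - (x)^2 + z^2 = -x^2 + y^2 + z^2   [differs from x^2 - y^2 + z^2: not invariant]
(B) x - y + z  ->  (y) - (x) + z = -x + y + z   [differs from x - y + z: not invariant]
(C) x + 2y + 3z  ->  (y) + 2(x) + 3z = 2x + y + 3z   [differs from x + 2y + 3z: not invariant]
(D) x^2 + y^2 + z^2  ->  (y)^2 + (x)^2 + z^2 = x^2 + y^2 + z^2   [equals x^2 + y^2 + z^2: invariant]

Only option (D), x^2 + y^2 + z^2, is unchanged by the transformation.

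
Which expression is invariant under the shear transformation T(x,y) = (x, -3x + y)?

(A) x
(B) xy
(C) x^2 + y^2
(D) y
A

Under the shear T(x,y) = (x, -3x + y):
Substitute the transformed coordinates into each option and compare with the original:
(A) x  ->  (x) = x   [equals x: invariant]
(B) xy  ->  (x)(-3x + y) = -3x^2 + xy   [differs from xy: not invariant]
(C) x^2 + y^2  ->  (x)^2 + (-3x + y)^2 = 10x^2 - 6xy + y^2   [differs from x^2 + y^2: not invariant]
(D) y  ->  (-3x + y) = -3x + y   [differs from y: not invariant]

Only option (A), x, is unchanged by the transformation.
A vertical shear moves points parallel to the y-axis, so the x-coordinate (and any function of x alone) is unchanged.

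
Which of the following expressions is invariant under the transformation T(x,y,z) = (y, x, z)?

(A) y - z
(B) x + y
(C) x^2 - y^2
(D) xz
B

Apply T(x,y,z) = (y, x, z) to each option, i.e. replace (x, y, z) by the transformed coordinates.
Substitute the transformed coordinates into each option and compare with the original:
(A) y - z  ->  (x) - (z) = x - z   [differs from y - z: not invariant]
(B) x + y  ->  (y) + (x) = x + y   [equals x + y: invariant]
(C) x^2 - y^2  ->  (y)^2 - (x)^2 = -x^2 + y^2   [differs from x^2 - y^2: not invariant]
(D) xz  ->  (y)(z) = yz   [differs from xz: not invariant]

Only option (B), x + y, is unchanged by the transformation.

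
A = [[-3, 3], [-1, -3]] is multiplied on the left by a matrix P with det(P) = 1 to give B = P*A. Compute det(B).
12

By the multiplicative property of determinants, det(B) = det(P*A) = det(P) * det(A) = det(A),
so the determinant is invariant under multiplication by any determinant-1 matrix; we just need det(A).

det(A) = (-3)(-3) - (3)(-1) = 9 - (-3) = 12

Therefore det(B) = 1 * 12 = 12.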